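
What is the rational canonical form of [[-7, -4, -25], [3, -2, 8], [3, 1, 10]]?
R = [[0, 0, -5], [1, 0, -3], [0, 1, 1]]

The invariant factors of A (the non-unit diagonal entries of the Smith normal form of xI - A over ℚ[x]) are (x + 1)(x^2 - 2x + 5), each dividing the next. The characteristic polynomial is their product, (x + 1)(x^2 - 2x + 5).

The rational canonical form is the block-diagonal matrix of companion matrices C(f_i):
R = [[0, 0, -5], [1, 0, -3], [0, 1, 1]].

Note the characteristic polynomial does not split into linear factors over ℚ, so A has no Jordan form over ℚ; the rational canonical form exists over any field.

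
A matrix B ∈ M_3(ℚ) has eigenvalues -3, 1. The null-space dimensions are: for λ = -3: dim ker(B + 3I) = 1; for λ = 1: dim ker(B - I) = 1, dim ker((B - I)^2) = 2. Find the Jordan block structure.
λ = -3: successive nullity increments [1] count blocks of size ≥ k; block sizes are [1].
λ = 1: successive nullity increments [1, 1] count blocks of size ≥ k; block sizes are [2].

Jordan blocks: (-3, 1), (1, 2)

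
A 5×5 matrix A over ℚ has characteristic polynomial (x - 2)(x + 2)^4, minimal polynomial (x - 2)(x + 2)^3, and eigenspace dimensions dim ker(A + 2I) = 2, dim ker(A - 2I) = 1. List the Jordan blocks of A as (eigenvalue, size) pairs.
λ = -2: algebraic multiplicity 4 (exponent in χ_A), largest block size 3 (exponent in m_A), 2 blocks (geometric multiplicity). These force block sizes [3, 1].
λ = 2: algebraic multiplicity 1 (exponent in χ_A), largest block size 1 (exponent in m_A), 1 block (geometric multiplicity). This forces block sizes [1].

Jordan blocks: (-2, 3), (-2, 1), (2, 1)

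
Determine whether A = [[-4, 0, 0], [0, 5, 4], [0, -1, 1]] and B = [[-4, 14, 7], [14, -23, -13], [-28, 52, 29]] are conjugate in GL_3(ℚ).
Yes.

Two matrices over a field are similar if and only if they have the same invariant factors.

Both A and B have characteristic polynomial (x - 3)^2(x + 4) and minimal polynomial (x - 3)^2(x + 4). Computing further, both have invariant factors (x - 3)^2(x + 4). Hence A and B are similar.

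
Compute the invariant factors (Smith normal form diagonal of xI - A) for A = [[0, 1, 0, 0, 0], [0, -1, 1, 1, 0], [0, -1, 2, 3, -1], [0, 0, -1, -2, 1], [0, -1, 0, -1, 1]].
The Jordan structure of A has elementary divisors x^3, x^2. Arranging the block sizes at each eigenvalue in decreasing order and taking row products gives the invariant factors.

Invariant factors (smallest first, each dividing the next): x^2, x^3.

Check: the last factor x^3 is the minimal polynomial, and the product x^5 is the characteristic polynomial.

x^2, x^3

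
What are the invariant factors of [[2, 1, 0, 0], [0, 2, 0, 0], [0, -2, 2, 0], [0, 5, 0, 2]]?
The Jordan structure of A has elementary divisors (x - 2)^2, (x - 2), (x - 2). Arranging the block sizes at each eigenvalue in decreasing order and taking row products gives the invariant factors.

Invariant factors (smallest first, each dividing the next): x - 2, x - 2, (x - 2)^2.

Check: the last factor (x - 2)^2 is the minimal polynomial, and the product (x - 2)^4 is the characteristic polynomial.

x - 2, x - 2, (x - 2)^2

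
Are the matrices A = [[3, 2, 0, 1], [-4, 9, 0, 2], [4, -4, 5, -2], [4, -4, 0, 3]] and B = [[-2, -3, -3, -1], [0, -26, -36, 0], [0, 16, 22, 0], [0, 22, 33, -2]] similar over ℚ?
No.

trace(A) = 20 but trace(B) = -8. The trace is a similarity invariant, so A and B are not similar.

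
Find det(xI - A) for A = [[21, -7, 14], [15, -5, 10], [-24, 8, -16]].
xI - A = [[x - 21, 7, -14], [-15, x + 5, -10], [24, -8, x + 16]].

Expanding det(xI - A) along the first row:
det(xI - A) = + (x - 21)·det([[x + 5, -10], [-8, x + 16]]) - (7)·det([[-15, -10], [24, x + 16]]) + (-14)·det([[-15, x + 5], [24, -8]]).

Evaluating gives χ_A(x) = x^3.

χ_A(x) = x^3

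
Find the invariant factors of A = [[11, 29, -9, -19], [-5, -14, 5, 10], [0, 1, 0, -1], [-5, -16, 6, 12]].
x - 1, (x - 6)(x - 1)^2

The Jordan structure of A has elementary divisors (x - 1)^2, (x - 1), (x - 6). Arranging the block sizes at each eigenvalue in decreasing order and taking row products gives the invariant factors.

Invariant factors (smallest first, each dividing the next): x - 1, (x - 6)(x - 1)^2.

Check: the last factor (x - 6)(x - 1)^2 is the minimal polynomial, and the product (x - 6)(x - 1)^3 is the characteristic polynomial.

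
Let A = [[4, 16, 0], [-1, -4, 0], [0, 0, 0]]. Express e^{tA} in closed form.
e^{tA} = [[4*t + 1, 16*t, 0], [-t, 1 - 4*t, 0], [0, 0, 1]]

A has Jordan form J = [[0, 1, 0], [0, 0, 0], [0, 0, 0]] with A = PJP^{-1}, so e^{tA} = P e^{tJ} P^{-1}.

For a Jordan block J_k(λ), e^{tJ_k(λ)} = e^{λt} · (I + tN + t^2 N^2/2! + ... + t^{k-1} N^{k-1}/(k-1)!) where N is the nilpotent superdiagonal part.

Assembling the blocks and conjugating back gives the entries of e^{tA} as shown above.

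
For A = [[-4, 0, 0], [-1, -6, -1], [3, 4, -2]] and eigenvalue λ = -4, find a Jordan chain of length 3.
We seek v_1 ∈ ker((A + 4I)^3) \ ker((A + 4I)^2), then set v_{i+1} = (A + 4I) v_i.

One such chain is v_1 = [[1, 0, -1]]^T, v_2 = [[0, 0, 1]]^T, v_3 = [[0, -1, 2]]^T. Check: (A + 4I) v_3 = [[0, 0, 0]]^T = 0.

v_1 = [[1, 0, -1]]^T, v_2 = [[0, 0, 1]]^T, v_3 = [[0, -1, 2]]^T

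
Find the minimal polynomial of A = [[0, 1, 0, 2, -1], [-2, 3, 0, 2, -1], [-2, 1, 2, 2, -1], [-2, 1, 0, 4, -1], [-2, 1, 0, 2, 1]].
m_A(x) = (x - 2)^2

The characteristic polynomial factors as (x - 2)^5. The minimal polynomial is ∏(x - λ)^{k_λ} where k_λ is the size of the largest Jordan block at λ.

For λ = 2: rank(A - 2I) = 1, and the largest Jordan block has size 2 (the smallest k with rank((A - 2I)^k) = rank((A - 2I)^(k+1))).

So m_A(x) = (x - 2)^2.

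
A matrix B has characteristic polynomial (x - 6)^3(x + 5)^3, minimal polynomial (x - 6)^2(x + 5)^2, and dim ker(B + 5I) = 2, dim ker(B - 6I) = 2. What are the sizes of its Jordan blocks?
λ = -5: algebraic multiplicity 3 (exponent in χ_B), largest block size 2 (exponent in m_B), 2 blocks (geometric multiplicity). These force block sizes [2, 1].
λ = 6: algebraic multiplicity 3 (exponent in χ_B), largest block size 2 (exponent in m_B), 2 blocks (geometric multiplicity). These force block sizes [2, 1].

Jordan blocks: (-5, 2), (-5, 1), (6, 2), (6, 1)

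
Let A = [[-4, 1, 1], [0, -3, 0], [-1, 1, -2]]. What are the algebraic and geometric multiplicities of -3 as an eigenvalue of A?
The characteristic polynomial is (x + 3)^3, so the factor x + 3 appears with exponent 3: the algebraic multiplicity is 3.

rank(A + 3I) = 1, so the eigenspace has dimension 3 - 1 = 2: the geometric multiplicity is 2.

Since 2 < 3, A is not diagonalizable.

algebraic multiplicity 3, geometric multiplicity 2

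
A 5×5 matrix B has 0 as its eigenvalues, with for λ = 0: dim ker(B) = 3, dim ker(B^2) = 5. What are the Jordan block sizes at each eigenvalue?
λ = 0: successive nullity increments [3, 2] count blocks of size ≥ k; block sizes are [2, 2, 1].

Jordan blocks: (0, 2), (0, 2), (0, 1)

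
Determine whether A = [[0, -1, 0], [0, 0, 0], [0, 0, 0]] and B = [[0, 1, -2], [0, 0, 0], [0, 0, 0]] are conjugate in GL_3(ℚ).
Yes.

Two matrices over a field are similar if and only if they have the same invariant factors.

Both A and B have characteristic polynomial x^3 and minimal polynomial x^2. Computing further, both have invariant factors x, x^2. Hence A and B are similar.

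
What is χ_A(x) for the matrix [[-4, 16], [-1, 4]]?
χ_A(x) = x^2

xI - A = [[x + 4, -16], [1, x - 4]].

Expanding det(xI - A) along the first row:
det(xI - A) = + (x + 4)·det([[x - 4]]) - (-16)·det([[1]]).

Evaluating gives χ_A(x) = x^2.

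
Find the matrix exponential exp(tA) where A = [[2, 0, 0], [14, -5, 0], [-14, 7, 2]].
A has Jordan form J = [[-5, 0, 0], [0, 2, 0], [0, 0, 2]] with A = PJP^{-1}, so e^{tA} = P e^{tJ} P^{-1}.

For a Jordan block J_k(λ), e^{tJ_k(λ)} = e^{λt} · (I + tN + t^2 N^2/2! + ... + t^{k-1} N^{k-1}/(k-1)!) where N is the nilpotent superdiagonal part.

Assembling the blocks and conjugating back gives the entries of e^{tA} as shown above.

e^{tA} = [[e^{2*t}, 0, 0], [(2*e^{7*t} - 2)*e^{-5*t}, e^{-5*t}, 0], [2*(1 - e^{7*t})*e^{-5*t}, (e^{7*t} - 1)*e^{-5*t}, e^{2*t}]]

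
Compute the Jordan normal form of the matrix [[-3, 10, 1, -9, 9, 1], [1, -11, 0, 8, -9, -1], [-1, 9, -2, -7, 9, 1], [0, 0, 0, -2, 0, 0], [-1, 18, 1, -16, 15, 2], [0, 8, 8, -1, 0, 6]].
The characteristic polynomial is det(xI - A) = (x - 6)^2(x + 2)^3(x + 3), so the eigenvalues are -3 (algebraic multiplicity 1), -2 (algebraic multiplicity 3), 6 (algebraic multiplicity 2).

For λ = -3: algebraic multiplicity 1 gives one 1×1 block.

For λ = -2: rank(A + 2I) = 5, rank((A + 2I)^2) = 4, rank((A + 2I)^3) = 3. The eigenspace has dimension 6 - 5 = 1, so there is 1 Jordan block; the rank sequence gives block sizes [3].

For λ = 6: rank(A - 6I) = 5, rank((A - 6I)^2) = 4. The eigenspace has dimension 6 - 5 = 1, so there is 1 Jordan block; the rank sequence gives block sizes [2].

Assembling the blocks gives the Jordan form J above.

J = [[-3, 0, 0, 0, 0, 0], [0, -2, 1, 0, 0, 0], [0, 0, -2, 1, 0, 0], [0, 0, 0, -2, 0, 0], [0, 0, 0, 0, 6, 1], [0, 0, 0, 0, 0, 6]]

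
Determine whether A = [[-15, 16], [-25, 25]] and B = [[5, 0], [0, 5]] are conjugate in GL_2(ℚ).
No.

Both have characteristic polynomial (x - 5)^2, but the minimal polynomial of A is (x - 5)^2 while the minimal polynomial of B is x - 5. The minimal polynomial is a similarity invariant, so A and B are not similar.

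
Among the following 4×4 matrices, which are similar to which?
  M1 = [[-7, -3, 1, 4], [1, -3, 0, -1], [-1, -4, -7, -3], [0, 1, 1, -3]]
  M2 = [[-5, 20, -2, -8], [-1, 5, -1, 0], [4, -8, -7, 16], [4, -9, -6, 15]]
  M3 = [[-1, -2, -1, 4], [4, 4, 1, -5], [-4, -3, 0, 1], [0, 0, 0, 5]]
2 classes: {M1}, {M2, M3}

Characteristic polynomials: χ_{M1} = (x + 5)^4, χ_{M2} = (x - 5)(x - 1)^3, χ_{M3} = (x - 5)(x - 1)^3.

{M1}: invariant factors (x + 5)^2, (x + 5)^2.

{M2, M3}: invariant factors (x - 5)(x - 1)^3.

Matrices are similar if and only if their invariant-factor lists agree; the partition into similarity classes is {M1}, {M2, M3}.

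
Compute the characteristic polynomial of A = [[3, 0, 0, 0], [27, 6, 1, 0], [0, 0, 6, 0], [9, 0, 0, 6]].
xI - A = [[x - 3, 0, 0, 0], [-27, x - 6, -1, 0], [0, 0, x - 6, 0], [-9, 0, 0, x - 6]].

Expanding det(xI - A) along the first row:
det(xI - A) = + (x - 3)·det([[x - 6, -1, 0], [0, x - 6, 0], [0, 0, x - 6]]) - (0)·det([[-27, -1, 0], [0, x - 6, 0], [-9, 0, x - 6]]) + (0)·det([[-27, x - 6, 0], [0, 0, 0], [-9, 0, x - 6]]) - (0)·det([[-27, x - 6, -1], [0, 0, x - 6], [-9, 0, 0]]).

Evaluating gives χ_A(x) = x^4 - 21x^3 + 162x^2 - 540x + 648 = (x - 6)^3(x - 3).

χ_A(x) = (x - 6)^3(x - 3)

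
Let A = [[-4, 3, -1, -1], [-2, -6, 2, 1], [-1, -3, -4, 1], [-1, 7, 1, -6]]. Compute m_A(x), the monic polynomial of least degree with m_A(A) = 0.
m_A(x) = (x + 5)^3

The characteristic polynomial factors as (x + 5)^4. The minimal polynomial is ∏(x - λ)^{k_λ} where k_λ is the size of the largest Jordan block at λ.

For λ = -5: rank(A + 5I) = 2, and the largest Jordan block has size 3 (the smallest k with rank((A + 5I)^k) = rank((A + 5I)^(k+1))).

So m_A(x) = (x + 5)^3.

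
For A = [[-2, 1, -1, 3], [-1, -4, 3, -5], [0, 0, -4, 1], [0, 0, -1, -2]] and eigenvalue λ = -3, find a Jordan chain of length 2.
We seek v_1 ∈ ker((A + 3I)^2) \ ker(A + 3I), then set v_{i+1} = (A + 3I) v_i.

One such chain is v_1 = [[-1, 0, 0, 0]]^T, v_2 = [[-1, 1, 0, 0]]^T. Check: (A + 3I) v_2 = [[0, 0, 0, 0]]^T = 0.

v_1 = [[-1, 0, 0, 0]]^T, v_2 = [[-1, 1, 0, 0]]^T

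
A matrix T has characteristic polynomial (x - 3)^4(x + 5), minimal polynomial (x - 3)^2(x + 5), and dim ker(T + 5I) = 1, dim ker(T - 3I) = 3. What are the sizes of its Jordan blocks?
Jordan blocks: (-5, 1), (3, 2), (3, 1), (3, 1)

λ = -5: algebraic multiplicity 1 (exponent in χ_T), largest block size 1 (exponent in m_T), 1 block (geometric multiplicity). This forces block sizes [1].
λ = 3: algebraic multiplicity 4 (exponent in χ_T), largest block size 2 (exponent in m_T), 3 blocks (geometric multiplicity). These force block sizes [2, 1, 1].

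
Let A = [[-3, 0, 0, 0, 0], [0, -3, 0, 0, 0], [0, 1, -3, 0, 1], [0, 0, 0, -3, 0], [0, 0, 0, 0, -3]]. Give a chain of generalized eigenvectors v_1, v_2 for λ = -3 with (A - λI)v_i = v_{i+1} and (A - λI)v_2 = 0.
v_1 = [[-5, 2, -4, 2, -1]]^T, v_2 = [[0, 0, 1, 0, 0]]^T

We seek v_1 ∈ ker((A + 3I)^2) \ ker(A + 3I), then set v_{i+1} = (A + 3I) v_i.

One such chain is v_1 = [[-5, 2, -4, 2, -1]]^T, v_2 = [[0, 0, 1, 0, 0]]^T. Check: (A + 3I) v_2 = [[0, 0, 0, 0, 0]]^T = 0.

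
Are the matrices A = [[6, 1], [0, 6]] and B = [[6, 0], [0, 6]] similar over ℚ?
Both have characteristic polynomial (x - 6)^2, but the minimal polynomial of A is (x - 6)^2 while the minimal polynomial of B is x - 6. The minimal polynomial is a similarity invariant, so A and B are not similar.

No.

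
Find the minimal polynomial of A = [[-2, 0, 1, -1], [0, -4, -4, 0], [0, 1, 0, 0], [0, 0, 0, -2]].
m_A(x) = (x + 2)^3

The characteristic polynomial factors as (x + 2)^4. The minimal polynomial is ∏(x - λ)^{k_λ} where k_λ is the size of the largest Jordan block at λ.

For λ = -2: rank(A + 2I) = 2, and the largest Jordan block has size 3 (the smallest k with rank((A + 2I)^k) = rank((A + 2I)^(k+1))).

So m_A(x) = (x + 2)^3.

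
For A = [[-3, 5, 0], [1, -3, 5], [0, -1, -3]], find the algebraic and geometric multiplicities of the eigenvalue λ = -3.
algebraic multiplicity 3, geometric multiplicity 1

The characteristic polynomial is (x + 3)^3, so the factor x + 3 appears with exponent 3: the algebraic multiplicity is 3.

rank(A + 3I) = 2, so the eigenspace has dimension 3 - 2 = 1: the geometric multiplicity is 1.

Since 1 < 3, A is not diagonalizable.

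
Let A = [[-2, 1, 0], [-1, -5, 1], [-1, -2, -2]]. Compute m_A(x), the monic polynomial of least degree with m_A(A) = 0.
The characteristic polynomial factors as (x + 3)^3. The minimal polynomial is ∏(x - λ)^{k_λ} where k_λ is the size of the largest Jordan block at λ.

For λ = -3: rank(A + 3I) = 2, and the largest Jordan block has size 3 (the smallest k with rank((A + 3I)^k) = rank((A + 3I)^(k+1))).

So m_A(x) = (x + 3)^3.

m_A(x) = (x + 3)^3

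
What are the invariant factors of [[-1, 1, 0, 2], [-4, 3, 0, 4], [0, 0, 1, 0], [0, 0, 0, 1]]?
x - 1, x - 1, (x - 1)^2

The Jordan structure of A has elementary divisors (x - 1)^2, (x - 1), (x - 1). Arranging the block sizes at each eigenvalue in decreasing order and taking row products gives the invariant factors.

Invariant factors (smallest first, each dividing the next): x - 1, x - 1, (x - 1)^2.

Check: the last factor (x - 1)^2 is the minimal polynomial, and the product (x - 1)^4 is the characteristic polynomial.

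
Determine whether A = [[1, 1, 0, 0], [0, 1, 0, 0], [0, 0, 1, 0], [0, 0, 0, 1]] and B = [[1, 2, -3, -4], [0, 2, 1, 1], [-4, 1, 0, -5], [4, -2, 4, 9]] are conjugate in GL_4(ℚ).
No.

trace(A) = 4 but trace(B) = 12. The trace is a similarity invariant, so A and B are not similar.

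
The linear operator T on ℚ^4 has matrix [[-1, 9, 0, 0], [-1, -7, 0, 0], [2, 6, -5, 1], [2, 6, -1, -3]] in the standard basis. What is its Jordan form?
The characteristic polynomial is det(xI - A) = (x + 4)^4, so the eigenvalues are -4 (algebraic multiplicity 4).

For λ = -4: rank(A + 4I) = 2, rank((A + 4I)^2) = 0. The eigenspace has dimension 4 - 2 = 2, so there are 2 Jordan blocks; the rank sequence gives block sizes [2, 2].

Assembling the blocks gives the Jordan form J above.

J = [[-4, 1, 0, 0], [0, -4, 0, 0], [0, 0, -4, 1], [0, 0, 0, -4]]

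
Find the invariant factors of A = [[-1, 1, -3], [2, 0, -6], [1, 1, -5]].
The Jordan structure of A has elementary divisors (x + 2)^2, (x + 2). Arranging the block sizes at each eigenvalue in decreasing order and taking row products gives the invariant factors.

Invariant factors (smallest first, each dividing the next): x + 2, (x + 2)^2.

Check: the last factor (x + 2)^2 is the minimal polynomial, and the product (x + 2)^3 is the characteristic polynomial.

x + 2, (x + 2)^2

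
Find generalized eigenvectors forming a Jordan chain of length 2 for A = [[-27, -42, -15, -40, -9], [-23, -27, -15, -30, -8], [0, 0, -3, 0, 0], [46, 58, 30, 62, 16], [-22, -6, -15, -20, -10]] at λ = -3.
We seek v_1 ∈ ker((A + 3I)^2) \ ker(A + 3I), then set v_{i+1} = (A + 3I) v_i.

One such chain is v_1 = [[-7, -5, 0, 10, -2]]^T, v_2 = [[-4, -3, 0, 6, -2]]^T. Check: (A + 3I) v_2 = [[0, 0, 0, 0, 0]]^T = 0.

v_1 = [[-7, -5, 0, 10, -2]]^T, v_2 = [[-4, -3, 0, 6, -2]]^T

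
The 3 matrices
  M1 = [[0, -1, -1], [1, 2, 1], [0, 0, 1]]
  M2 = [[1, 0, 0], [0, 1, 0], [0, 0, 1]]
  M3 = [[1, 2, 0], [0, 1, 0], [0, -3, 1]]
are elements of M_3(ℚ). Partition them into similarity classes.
2 classes: {M1, M3}, {M2}

Characteristic polynomials: χ_{M1} = (x - 1)^3, χ_{M2} = (x - 1)^3, χ_{M3} = (x - 1)^3.

{M1, M3}: invariant factors x - 1, (x - 1)^2.

{M2}: invariant factors x - 1, x - 1, x - 1.

Matrices are similar if and only if their invariant-factor lists agree; the partition into similarity classes is {M1, M3}, {M2}.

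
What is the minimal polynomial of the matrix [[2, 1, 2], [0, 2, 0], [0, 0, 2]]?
m_A(x) = (x - 2)^2

The characteristic polynomial factors as (x - 2)^3. The minimal polynomial is ∏(x - λ)^{k_λ} where k_λ is the size of the largest Jordan block at λ.

For λ = 2: rank(A - 2I) = 1, and the largest Jordan block has size 2 (the smallest k with rank((A - 2I)^k) = rank((A - 2I)^(k+1))).

So m_A(x) = (x - 2)^2.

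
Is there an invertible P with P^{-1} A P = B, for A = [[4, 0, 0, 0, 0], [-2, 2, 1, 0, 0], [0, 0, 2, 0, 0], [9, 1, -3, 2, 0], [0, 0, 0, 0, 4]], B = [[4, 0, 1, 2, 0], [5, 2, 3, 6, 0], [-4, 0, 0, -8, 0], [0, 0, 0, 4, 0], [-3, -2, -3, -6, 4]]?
Yes.

Two matrices over a field are similar if and only if they have the same invariant factors.

Both A and B have characteristic polynomial (x - 4)^2(x - 2)^3 and minimal polynomial (x - 4)(x - 2)^3. Computing further, both have invariant factors x - 4, (x - 4)(x - 2)^3. Hence A and B are similar.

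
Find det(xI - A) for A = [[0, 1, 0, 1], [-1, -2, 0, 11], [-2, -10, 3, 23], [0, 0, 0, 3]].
χ_A(x) = (x - 3)^2(x + 1)^2

xI - A = [[x, -1, 0, -1], [1, x + 2, 0, -11], [2, 10, x - 3, -23], [0, 0, 0, x - 3]].

Expanding det(xI - A) along the first row:
det(xI - A) = + (x)·det([[x + 2, 0, -11], [10, x - 3, -23], [0, 0, x - 3]]) - (-1)·det([[1, 0, -11], [2, x - 3, -23], [0, 0, x - 3]]) + (0)·det([[1, x + 2, -11], [2, 10, -23], [0, 0, x - 3]]) - (-1)·det([[1, x + 2, 0], [2, 10, x - 3], [0, 0, 0]]).

Evaluating gives χ_A(x) = x^4 - 4x^3 - 2x^2 + 12x + 9 = (x - 3)^2(x + 1)^2.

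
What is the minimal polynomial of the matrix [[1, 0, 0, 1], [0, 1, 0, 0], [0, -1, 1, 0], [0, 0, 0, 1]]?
The characteristic polynomial factors as (x - 1)^4. The minimal polynomial is ∏(x - λ)^{k_λ} where k_λ is the size of the largest Jordan block at λ.

For λ = 1: rank(A - I) = 2, and the largest Jordan block has size 2 (the smallest k with rank((A - I)^k) = rank((A - I)^(k+1))).

So m_A(x) = (x - 1)^2.

m_A(x) = (x - 1)^2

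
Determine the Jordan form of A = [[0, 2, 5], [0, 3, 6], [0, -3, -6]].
The characteristic polynomial is det(xI - A) = x^2(x + 3), so the eigenvalues are -3 (algebraic multiplicity 1), 0 (algebraic multiplicity 2).

For λ = -3: algebraic multiplicity 1 gives one 1×1 block.

For λ = 0: rank(A) = 2, rank(A^2) = 1. The eigenspace has dimension 3 - 2 = 1, so there is 1 Jordan block; the rank sequence gives block sizes [2].

Assembling the blocks gives the Jordan form J above.

J = [[-3, 0, 0], [0, 0, 1], [0, 0, 0]]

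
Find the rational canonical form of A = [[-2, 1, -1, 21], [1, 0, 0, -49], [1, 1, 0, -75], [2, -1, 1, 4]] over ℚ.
R = [[0, 0, 0, 25], [1, 0, 0, -50], [0, 1, 0, 24], [0, 0, 1, 2]]

The invariant factors of A (the non-unit diagonal entries of the Smith normal form of xI - A over ℚ[x]) are (x - 5)(x - 1)^2(x + 5), each dividing the next. The characteristic polynomial is their product, (x - 5)(x - 1)^2(x + 5).

The rational canonical form is the block-diagonal matrix of companion matrices C(f_i):
R = [[0, 0, 0, 25], [1, 0, 0, -50], [0, 1, 0, 24], [0, 0, 1, 2]].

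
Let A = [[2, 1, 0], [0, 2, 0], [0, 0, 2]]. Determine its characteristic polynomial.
xI - A = [[x - 2, -1, 0], [0, x - 2, 0], [0, 0, x - 2]].

Expanding det(xI - A) along the first row:
det(xI - A) = + (x - 2)·det([[x - 2, 0], [0, x - 2]]) - (-1)·det([[0, 0], [0, x - 2]]) + (0)·det([[0, x - 2], [0, 0]]).

Evaluating gives χ_A(x) = x^3 - 6x^2 + 12x - 8 = (x - 2)^3.

χ_A(x) = (x - 2)^3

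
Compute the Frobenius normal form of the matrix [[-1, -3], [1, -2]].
The invariant factors of A (the non-unit diagonal entries of the Smith normal form of xI - A over ℚ[x]) are x^2 + 3x + 5, each dividing the next. The characteristic polynomial is their product, x^2 + 3x + 5.

The rational canonical form is the block-diagonal matrix of companion matrices C(f_i):
R = [[0, -5], [1, -3]].

Note the characteristic polynomial does not split into linear factors over ℚ, so A has no Jordan form over ℚ; the rational canonical form exists over any field.

R = [[0, -5], [1, -3]]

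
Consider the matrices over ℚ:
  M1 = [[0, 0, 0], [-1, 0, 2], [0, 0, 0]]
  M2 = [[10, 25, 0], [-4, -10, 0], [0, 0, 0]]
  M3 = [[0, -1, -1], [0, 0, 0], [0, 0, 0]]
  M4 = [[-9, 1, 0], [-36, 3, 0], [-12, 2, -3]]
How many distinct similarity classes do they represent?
2 classes: {M1, M2, M3}, {M4}

Characteristic polynomials: χ_{M1} = x^3, χ_{M2} = x^3, χ_{M3} = x^3, χ_{M4} = (x + 3)^3.

{M1, M2, M3}: invariant factors x, x^2.

{M4}: invariant factors x + 3, (x + 3)^2.

Matrices are similar if and only if their invariant-factor lists agree; the partition into similarity classes is {M1, M2, M3}, {M4}.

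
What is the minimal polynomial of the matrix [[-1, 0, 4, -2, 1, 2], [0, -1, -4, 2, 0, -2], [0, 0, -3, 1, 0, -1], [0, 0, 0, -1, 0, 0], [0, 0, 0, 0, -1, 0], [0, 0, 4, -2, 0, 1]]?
The characteristic polynomial factors as (x + 1)^6. The minimal polynomial is ∏(x - λ)^{k_λ} where k_λ is the size of the largest Jordan block at λ.

For λ = -1: rank(A + I) = 2, and the largest Jordan block has size 2 (the smallest k with rank((A + I)^k) = rank((A + I)^(k+1))).

So m_A(x) = (x + 1)^2.

m_A(x) = (x + 1)^2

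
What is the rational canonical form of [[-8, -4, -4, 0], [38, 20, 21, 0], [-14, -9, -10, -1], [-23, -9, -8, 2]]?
The invariant factors of A (the non-unit diagonal entries of the Smith normal form of xI - A over ℚ[x]) are (x - 4)(x^3 + x + 1), each dividing the next. The characteristic polynomial is their product, (x - 4)(x^3 + x + 1).

The rational canonical form is the block-diagonal matrix of companion matrices C(f_i):
R = [[0, 0, 0, 4], [1, 0, 0, 3], [0, 1, 0, -1], [0, 0, 1, 4]].

Note the characteristic polynomial does not split into linear factors over ℚ, so A has no Jordan form over ℚ; the rational canonical form exists over any field.

R = [[0, 0, 0, 4], [1, 0, 0, 3], [0, 1, 0, -1], [0, 0, 1, 4]]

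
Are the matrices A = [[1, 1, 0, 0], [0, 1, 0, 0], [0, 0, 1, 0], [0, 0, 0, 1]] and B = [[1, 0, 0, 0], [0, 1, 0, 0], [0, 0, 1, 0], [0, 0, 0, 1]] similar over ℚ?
No.

Both have characteristic polynomial (x - 1)^4, but the minimal polynomial of A is (x - 1)^2 while the minimal polynomial of B is x - 1. The minimal polynomial is a similarity invariant, so A and B are not similar.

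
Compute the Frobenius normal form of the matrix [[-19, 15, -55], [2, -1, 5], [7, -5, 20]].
The invariant factors of A (the non-unit diagonal entries of the Smith normal form of xI - A over ℚ[x]) are x^3 - x + 5, each dividing the next. The characteristic polynomial is their product, x^3 - x + 5.

The rational canonical form is the block-diagonal matrix of companion matrices C(f_i):
R = [[0, 0, -5], [1, 0, 1], [0, 1, 0]].

Note the characteristic polynomial does not split into linear factors over ℚ, so A has no Jordan form over ℚ; the rational canonical form exists over any field.

R = [[0, 0, -5], [1, 0, 1], [0, 1, 0]]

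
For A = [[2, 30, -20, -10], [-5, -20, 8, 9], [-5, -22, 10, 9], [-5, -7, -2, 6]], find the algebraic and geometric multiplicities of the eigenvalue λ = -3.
The characteristic polynomial is (x - 2)^2(x + 3)^2, so the factor x + 3 appears with exponent 2: the algebraic multiplicity is 2.

rank(A + 3I) = 3, so the eigenspace has dimension 4 - 3 = 1: the geometric multiplicity is 1.

Since 1 < 2, A is not diagonalizable.

algebraic multiplicity 2, geometric multiplicity 1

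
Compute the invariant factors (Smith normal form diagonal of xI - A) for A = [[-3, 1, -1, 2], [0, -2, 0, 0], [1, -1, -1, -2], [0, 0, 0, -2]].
x + 2, x + 2, (x + 2)^2

The Jordan structure of A has elementary divisors (x + 2)^2, (x + 2), (x + 2). Arranging the block sizes at each eigenvalue in decreasing order and taking row products gives the invariant factors.

Invariant factors (smallest first, each dividing the next): x + 2, x + 2, (x + 2)^2.

Check: the last factor (x + 2)^2 is the minimal polynomial, and the product (x + 2)^4 is the characteristic polynomial.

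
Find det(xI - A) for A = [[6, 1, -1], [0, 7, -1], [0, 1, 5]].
χ_A(x) = (x - 6)^3

xI - A = [[x - 6, -1, 1], [0, x - 7, 1], [0, -1, x - 5]].

Expanding det(xI - A) along the first row:
det(xI - A) = + (x - 6)·det([[x - 7, 1], [-1, x - 5]]) - (-1)·det([[0, 1], [0, x - 5]]) + (1)·det([[0, x - 7], [0, -1]]).

Evaluating gives χ_A(x) = x^3 - 18x^2 + 108x - 216 = (x - 6)^3.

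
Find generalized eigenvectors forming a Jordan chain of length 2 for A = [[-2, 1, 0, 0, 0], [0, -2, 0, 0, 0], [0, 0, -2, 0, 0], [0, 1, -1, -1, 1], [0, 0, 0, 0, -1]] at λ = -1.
v_1 = [[0, 0, 0, -2, 1]]^T, v_2 = [[0, 0, 0, 1, 0]]^T

We seek v_1 ∈ ker((A + I)^2) \ ker(A + I), then set v_{i+1} = (A + I) v_i.

One such chain is v_1 = [[0, 0, 0, -2, 1]]^T, v_2 = [[0, 0, 0, 1, 0]]^T. Check: (A + I) v_2 = [[0, 0, 0, 0, 0]]^T = 0.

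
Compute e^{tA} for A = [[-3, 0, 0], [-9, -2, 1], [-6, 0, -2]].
A has Jordan form J = [[-3, 0, 0], [0, -2, 1], [0, 0, -2]] with A = PJP^{-1}, so e^{tA} = P e^{tJ} P^{-1}.

For a Jordan block J_k(λ), e^{tJ_k(λ)} = e^{λt} · (I + tN + t^2 N^2/2! + ... + t^{k-1} N^{k-1}/(k-1)!) where N is the nilpotent superdiagonal part.

Assembling the blocks and conjugating back gives the entries of e^{tA} as shown above.

e^{tA} = [[e^{-3*t}, 0, 0], [3*(-(2*t + 1)*e^{t} + 1)*e^{-3*t}, e^{-2*t}, t*e^{-2*t}], [6*(1 - e^{t})*e^{-3*t}, 0, e^{-2*t}]]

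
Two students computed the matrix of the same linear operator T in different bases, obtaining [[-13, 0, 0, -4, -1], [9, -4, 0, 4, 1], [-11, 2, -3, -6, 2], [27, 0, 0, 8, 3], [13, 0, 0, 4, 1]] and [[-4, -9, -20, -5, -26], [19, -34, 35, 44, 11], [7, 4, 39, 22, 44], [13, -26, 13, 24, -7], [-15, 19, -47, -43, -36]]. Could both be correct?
Both have characteristic polynomial x^2(x + 3)(x + 4)^2, but the minimal polynomial of A is x^2(x + 3)(x + 4) while the minimal polynomial of B is x^2(x + 3)(x + 4)^2. The minimal polynomial is a similarity invariant, so A and B are not similar.

No.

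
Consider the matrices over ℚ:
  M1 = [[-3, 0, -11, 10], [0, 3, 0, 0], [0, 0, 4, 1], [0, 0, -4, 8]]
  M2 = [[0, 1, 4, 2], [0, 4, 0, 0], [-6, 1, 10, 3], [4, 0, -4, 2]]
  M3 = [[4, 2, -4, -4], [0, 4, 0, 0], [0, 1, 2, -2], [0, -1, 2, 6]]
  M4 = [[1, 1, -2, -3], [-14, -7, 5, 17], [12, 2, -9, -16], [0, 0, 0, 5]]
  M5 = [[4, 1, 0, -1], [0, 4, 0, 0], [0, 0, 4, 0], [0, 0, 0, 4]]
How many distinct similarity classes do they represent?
4 classes: {M1}, {M2}, {M3, M5}, {M4}

Characteristic polynomials: χ_{M1} = (x - 6)^2(x - 3)(x + 3), χ_{M2} = (x - 4)^4, χ_{M3} = (x - 4)^4, χ_{M4} = (x - 5)(x + 5)^3, χ_{M5} = (x - 4)^4.

{M1}: invariant factors (x - 6)^2(x - 3)(x + 3).

{M2}: invariant factors (x - 4)^2, (x - 4)^2.

{M3, M5}: invariant factors x - 4, x - 4, (x - 4)^2.

{M4}: invariant factors (x - 5)(x + 5)^3.

Matrices are similar if and only if their invariant-factor lists agree; the partition into similarity classes is {M1}, {M2}, {M3, M5}, {M4}.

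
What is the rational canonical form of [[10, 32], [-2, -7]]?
R = [[0, 6], [1, 3]]

The invariant factors of A (the non-unit diagonal entries of the Smith normal form of xI - A over ℚ[x]) are x^2 - 3x - 6, each dividing the next. The characteristic polynomial is their product, x^2 - 3x - 6.

The rational canonical form is the block-diagonal matrix of companion matrices C(f_i):
R = [[0, 6], [1, 3]].

Note the characteristic polynomial does not split into linear factors over ℚ, so A has no Jordan form over ℚ; the rational canonical form exists over any field.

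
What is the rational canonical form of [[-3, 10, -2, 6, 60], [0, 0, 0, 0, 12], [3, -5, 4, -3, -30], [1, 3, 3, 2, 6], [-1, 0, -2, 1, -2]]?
R = [[3, 0, 0, 0, 0], [0, 0, 0, 0, 12], [0, 1, 0, 0, 20], [0, 0, 1, 0, 7], [0, 0, 0, 1, -2]]

The invariant factors of A (the non-unit diagonal entries of the Smith normal form of xI - A over ℚ[x]) are x - 3, (x - 3)(x + 1)(x + 2)^2, each dividing the next. The characteristic polynomial is their product, (x - 3)^2(x + 1)(x + 2)^2.

The rational canonical form is the block-diagonal matrix of companion matrices C(f_i):
R = [[3, 0, 0, 0, 0], [0, 0, 0, 0, 12], [0, 1, 0, 0, 20], [0, 0, 1, 0, 7], [0, 0, 0, 1, -2]].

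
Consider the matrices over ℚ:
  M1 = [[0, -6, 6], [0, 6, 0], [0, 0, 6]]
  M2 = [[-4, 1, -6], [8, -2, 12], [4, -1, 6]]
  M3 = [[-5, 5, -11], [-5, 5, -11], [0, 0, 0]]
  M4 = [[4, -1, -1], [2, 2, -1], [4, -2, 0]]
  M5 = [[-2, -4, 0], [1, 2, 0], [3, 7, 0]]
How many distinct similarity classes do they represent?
4 classes: {M1}, {M2, M3}, {M4}, {M5}

Characteristic polynomials: χ_{M1} = x(x - 6)^2, χ_{M2} = x^3, χ_{M3} = x^3, χ_{M4} = (x - 2)^3, χ_{M5} = x^3.

{M1}: invariant factors x - 6, x(x - 6).

{M2, M3}: invariant factors x, x^2.

{M4}: invariant factors (x - 2)^3.

{M5}: invariant factors x^3.

Matrices are similar if and only if their invariant-factor lists agree; the partition into similarity classes is {M1}, {M2, M3}, {M4}, {M5}.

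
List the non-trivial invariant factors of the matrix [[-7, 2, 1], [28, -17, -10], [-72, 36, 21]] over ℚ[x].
The Jordan structure of A has elementary divisors (x + 3)^2, (x - 3). Arranging the block sizes at each eigenvalue in decreasing order and taking row products gives the invariant factors.

Invariant factors (smallest first, each dividing the next): (x - 3)(x + 3)^2.

Check: the last factor (x - 3)(x + 3)^2 is the minimal polynomial, and the product (x - 3)(x + 3)^2 is the characteristic polynomial.

(x - 3)(x + 3)^2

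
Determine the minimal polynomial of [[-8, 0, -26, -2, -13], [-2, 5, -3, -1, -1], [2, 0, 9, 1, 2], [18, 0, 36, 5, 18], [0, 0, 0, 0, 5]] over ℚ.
m_A(x) = (x - 5)^3(x + 4)

The characteristic polynomial factors as (x - 5)^4(x + 4). The minimal polynomial is ∏(x - λ)^{k_λ} where k_λ is the size of the largest Jordan block at λ.

For λ = -4: rank(A + 4I) = 4, and the largest Jordan block has size 1 (the smallest k with rank((A + 4I)^k) = rank((A + 4I)^(k+1))).
For λ = 5: rank(A - 5I) = 3, and the largest Jordan block has size 3 (the smallest k with rank((A - 5I)^k) = rank((A - 5I)^(k+1))).

So m_A(x) = (x - 5)^3(x + 4).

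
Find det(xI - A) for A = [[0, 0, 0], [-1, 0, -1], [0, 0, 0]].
xI - A = [[x, 0, 0], [1, x, 1], [0, 0, x]].

Expanding det(xI - A) along the first row:
det(xI - A) = + (x)·det([[x, 1], [0, x]]) - (0)·det([[1, 1], [0, x]]) + (0)·det([[1, x], [0, 0]]).

Evaluating gives χ_A(x) = x^3.

χ_A(x) = x^3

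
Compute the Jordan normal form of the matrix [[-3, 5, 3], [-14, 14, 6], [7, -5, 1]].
J = [[4, 1, 0], [0, 4, 0], [0, 0, 4]]

The characteristic polynomial is det(xI - A) = (x - 4)^3, so the eigenvalues are 4 (algebraic multiplicity 3).

For λ = 4: rank(A - 4I) = 1, rank((A - 4I)^2) = 0. The eigenspace has dimension 3 - 1 = 2, so there are 2 Jordan blocks; the rank sequence gives block sizes [2, 1].

Assembling the blocks gives the Jordan form J above.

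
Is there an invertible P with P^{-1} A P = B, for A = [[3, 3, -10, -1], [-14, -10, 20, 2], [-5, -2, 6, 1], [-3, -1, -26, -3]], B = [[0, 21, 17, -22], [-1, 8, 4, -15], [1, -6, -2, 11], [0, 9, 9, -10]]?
Two matrices over a field are similar if and only if they have the same invariant factors.

Both A and B have characteristic polynomial (x - 2)^2(x + 4)^2 and minimal polynomial (x - 2)^2(x + 4)^2. Computing further, both have invariant factors (x - 2)^2(x + 4)^2. Hence A and B are similar.

Yes.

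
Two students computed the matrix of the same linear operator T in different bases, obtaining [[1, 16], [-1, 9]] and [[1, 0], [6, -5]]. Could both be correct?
trace(A) = 10 but trace(B) = -4. The trace is a similarity invariant, so A and B are not similar.

No.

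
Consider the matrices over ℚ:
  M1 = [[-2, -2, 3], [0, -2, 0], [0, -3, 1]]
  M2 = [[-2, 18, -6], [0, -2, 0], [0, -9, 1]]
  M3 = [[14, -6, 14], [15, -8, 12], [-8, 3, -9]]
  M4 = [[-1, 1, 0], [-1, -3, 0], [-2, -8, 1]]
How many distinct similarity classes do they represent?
Characteristic polynomials: χ_{M1} = (x - 1)(x + 2)^2, χ_{M2} = (x - 1)(x + 2)^2, χ_{M3} = (x - 1)(x + 2)^2, χ_{M4} = (x - 1)(x + 2)^2.

{M1, M3, M4}: invariant factors (x - 1)(x + 2)^2.

{M2}: invariant factors x + 2, (x - 1)(x + 2).

Matrices are similar if and only if their invariant-factor lists agree; the partition into similarity classes is {M1, M3, M4}, {M2}.

2 classes: {M1, M3, M4}, {M2}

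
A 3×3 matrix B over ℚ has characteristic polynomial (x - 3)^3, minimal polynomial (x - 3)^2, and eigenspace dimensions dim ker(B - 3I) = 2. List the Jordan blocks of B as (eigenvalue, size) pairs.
λ = 3: algebraic multiplicity 3 (exponent in χ_B), largest block size 2 (exponent in m_B), 2 blocks (geometric multiplicity). These force block sizes [2, 1].

Jordan blocks: (3, 2), (3, 1)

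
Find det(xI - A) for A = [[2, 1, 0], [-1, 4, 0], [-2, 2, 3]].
χ_A(x) = (x - 3)^3

xI - A = [[x - 2, -1, 0], [1, x - 4, 0], [2, -2, x - 3]].

Expanding det(xI - A) along the first row:
det(xI - A) = + (x - 2)·det([[x - 4, 0], [-2, x - 3]]) - (-1)·det([[1, 0], [2, x - 3]]) + (0)·det([[1, x - 4], [2, -2]]).

Evaluating gives χ_A(x) = x^3 - 9x^2 + 27x - 27 = (x - 3)^3.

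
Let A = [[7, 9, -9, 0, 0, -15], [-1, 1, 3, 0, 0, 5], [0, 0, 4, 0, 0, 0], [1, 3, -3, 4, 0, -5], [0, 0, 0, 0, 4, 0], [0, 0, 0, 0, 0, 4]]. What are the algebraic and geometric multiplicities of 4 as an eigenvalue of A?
algebraic multiplicity 6, geometric multiplicity 5

The characteristic polynomial is (x - 4)^6, so the factor x - 4 appears with exponent 6: the algebraic multiplicity is 6.

rank(A - 4I) = 1, so the eigenspace has dimension 6 - 1 = 5: the geometric multiplicity is 5.

Since 5 < 6, A is not diagonalizable.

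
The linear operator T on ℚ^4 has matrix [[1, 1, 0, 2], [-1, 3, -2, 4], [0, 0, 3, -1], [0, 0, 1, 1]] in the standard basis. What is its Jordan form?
J = [[2, 1, 0, 0], [0, 2, 0, 0], [0, 0, 2, 1], [0, 0, 0, 2]]

The characteristic polynomial is det(xI - A) = (x - 2)^4, so the eigenvalues are 2 (algebraic multiplicity 4).

For λ = 2: rank(A - 2I) = 2, rank((A - 2I)^2) = 0. The eigenspace has dimension 4 - 2 = 2, so there are 2 Jordan blocks; the rank sequence gives block sizes [2, 2].

Assembling the blocks gives the Jordan form J above.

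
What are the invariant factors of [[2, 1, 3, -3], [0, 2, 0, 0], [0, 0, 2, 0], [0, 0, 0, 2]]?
The Jordan structure of A has elementary divisors (x - 2)^2, (x - 2), (x - 2). Arranging the block sizes at each eigenvalue in decreasing order and taking row products gives the invariant factors.

Invariant factors (smallest first, each dividing the next): x - 2, x - 2, (x - 2)^2.

Check: the last factor (x - 2)^2 is the minimal polynomial, and the product (x - 2)^4 is the characteristic polynomial.

x - 2, x - 2, (x - 2)^2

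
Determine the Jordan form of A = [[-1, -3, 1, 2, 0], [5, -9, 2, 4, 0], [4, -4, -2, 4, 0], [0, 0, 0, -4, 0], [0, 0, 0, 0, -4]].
J = [[-4, 1, 0, 0, 0], [0, -4, 1, 0, 0], [0, 0, -4, 0, 0], [0, 0, 0, -4, 0], [0, 0, 0, 0, -4]]

The characteristic polynomial is det(xI - A) = (x + 4)^5, so the eigenvalues are -4 (algebraic multiplicity 5).

For λ = -4: rank(A + 4I) = 2, rank((A + 4I)^2) = 1, rank((A + 4I)^3) = 0. The eigenspace has dimension 5 - 2 = 3, so there are 3 Jordan blocks; the rank sequence gives block sizes [3, 1, 1].

Assembling the blocks gives the Jordan form J above.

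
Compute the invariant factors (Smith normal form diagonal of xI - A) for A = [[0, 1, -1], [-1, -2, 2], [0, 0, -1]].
The Jordan structure of A has elementary divisors (x + 1)^3. Arranging the block sizes at each eigenvalue in decreasing order and taking row products gives the invariant factors.

Invariant factors (smallest first, each dividing the next): (x + 1)^3.

Check: the last factor (x + 1)^3 is the minimal polynomial, and the product (x + 1)^3 is the characteristic polynomial.

(x + 1)^3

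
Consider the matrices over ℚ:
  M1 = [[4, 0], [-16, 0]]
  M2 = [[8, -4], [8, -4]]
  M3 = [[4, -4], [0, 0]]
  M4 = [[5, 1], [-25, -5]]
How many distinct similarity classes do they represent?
2 classes: {M1, M2, M3}, {M4}

Characteristic polynomials: χ_{M1} = x(x - 4), χ_{M2} = x(x - 4), χ_{M3} = x(x - 4), χ_{M4} = x^2.

{M1, M2, M3}: invariant factors x(x - 4).

{M4}: invariant factors x^2.

Matrices are similar if and only if their invariant-factor lists agree; the partition into similarity classes is {M1, M2, M3}, {M4}.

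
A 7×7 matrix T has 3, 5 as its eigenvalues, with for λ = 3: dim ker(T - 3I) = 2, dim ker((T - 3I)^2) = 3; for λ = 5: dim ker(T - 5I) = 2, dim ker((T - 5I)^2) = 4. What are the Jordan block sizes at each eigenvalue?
Jordan blocks: (3, 2), (3, 1), (5, 2), (5, 2)

λ = 3: successive nullity increments [2, 1] count blocks of size ≥ k; block sizes are [2, 1].
λ = 5: successive nullity increments [2, 2] count blocks of size ≥ k; block sizes are [2, 2].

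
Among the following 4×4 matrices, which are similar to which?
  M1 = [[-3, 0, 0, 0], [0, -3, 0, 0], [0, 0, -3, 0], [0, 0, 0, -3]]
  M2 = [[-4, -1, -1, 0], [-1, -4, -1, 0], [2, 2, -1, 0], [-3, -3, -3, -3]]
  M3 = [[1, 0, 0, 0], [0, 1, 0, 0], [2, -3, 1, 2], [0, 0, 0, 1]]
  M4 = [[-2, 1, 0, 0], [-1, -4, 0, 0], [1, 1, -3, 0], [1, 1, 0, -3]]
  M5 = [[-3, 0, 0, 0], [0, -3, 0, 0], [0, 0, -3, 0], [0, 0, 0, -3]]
Characteristic polynomials: χ_{M1} = (x + 3)^4, χ_{M2} = (x + 3)^4, χ_{M3} = (x - 1)^4, χ_{M4} = (x + 3)^4, χ_{M5} = (x + 3)^4.

{M1, M5}: invariant factors x + 3, x + 3, x + 3, x + 3.

{M2, M4}: invariant factors x + 3, x + 3, (x + 3)^2.

{M3}: invariant factors x - 1, x - 1, (x - 1)^2.

Matrices are similar if and only if their invariant-factor lists agree; the partition into similarity classes is {M1, M5}, {M2, M4}, {M3}.

3 classes: {M1, M5}, {M2, M4}, {M3}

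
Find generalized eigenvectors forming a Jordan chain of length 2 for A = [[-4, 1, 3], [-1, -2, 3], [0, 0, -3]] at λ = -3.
v_1 = [[0, 1, 0]]^T, v_2 = [[1, 1, 0]]^T

We seek v_1 ∈ ker((A + 3I)^2) \ ker(A + 3I), then set v_{i+1} = (A + 3I) v_i.

One such chain is v_1 = [[0, 1, 0]]^T, v_2 = [[1, 1, 0]]^T. Check: (A + 3I) v_2 = [[0, 0, 0]]^T = 0.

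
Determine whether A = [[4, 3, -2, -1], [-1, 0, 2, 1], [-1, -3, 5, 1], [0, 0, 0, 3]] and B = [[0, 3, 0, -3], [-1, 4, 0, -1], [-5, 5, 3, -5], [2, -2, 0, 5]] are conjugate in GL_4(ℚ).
Two matrices over a field are similar if and only if they have the same invariant factors.

Both A and B have characteristic polynomial (x - 3)^4 and minimal polynomial (x - 3)^2. Computing further, both have invariant factors x - 3, x - 3, (x - 3)^2. Hence A and B are similar.

Yes.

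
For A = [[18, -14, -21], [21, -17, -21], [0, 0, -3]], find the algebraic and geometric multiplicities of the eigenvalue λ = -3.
algebraic multiplicity 2, geometric multiplicity 2

The characteristic polynomial is (x - 4)(x + 3)^2, so the factor x + 3 appears with exponent 2: the algebraic multiplicity is 2.

rank(A + 3I) = 1, so the eigenspace has dimension 3 - 1 = 2: the geometric multiplicity is 2.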